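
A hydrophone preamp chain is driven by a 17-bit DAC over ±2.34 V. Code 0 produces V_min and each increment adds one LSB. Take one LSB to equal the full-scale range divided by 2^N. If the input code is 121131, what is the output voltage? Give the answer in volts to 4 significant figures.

Full-scale range = 2.34 V − (-2.34 V) = 4.68 V. LSB = 4.68 V / 2^17.
V_out = -2.34 + 121131 × (4.68/131072) V
      = -2.34 + 4.32505 = 1.98505 V.

1.985 V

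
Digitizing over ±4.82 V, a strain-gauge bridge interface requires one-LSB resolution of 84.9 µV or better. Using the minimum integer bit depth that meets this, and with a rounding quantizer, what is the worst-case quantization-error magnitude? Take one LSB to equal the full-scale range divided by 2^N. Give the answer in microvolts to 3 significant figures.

36.8 µV

Span: 4.82 V − (-4.82 V) = 9.64 V.
Levels needed ≥ 9.64/84.9 µV = 113500. 2^17 = 131072 suffices, so N_min = 17.
One LSB is 9.64 V / 131072 = 73.547 µV.
Max error for round-to-nearest is LSB/2 = 36.8 µV.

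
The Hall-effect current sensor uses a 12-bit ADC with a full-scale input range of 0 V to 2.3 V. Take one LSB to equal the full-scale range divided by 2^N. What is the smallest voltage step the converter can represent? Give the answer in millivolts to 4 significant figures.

0.5615 mV

Range is 2.3 V.
2^12 = 4096 levels.
LSB = 2.3 V ÷ 2^12 = 2.3/4096 V = 0.5615 mV.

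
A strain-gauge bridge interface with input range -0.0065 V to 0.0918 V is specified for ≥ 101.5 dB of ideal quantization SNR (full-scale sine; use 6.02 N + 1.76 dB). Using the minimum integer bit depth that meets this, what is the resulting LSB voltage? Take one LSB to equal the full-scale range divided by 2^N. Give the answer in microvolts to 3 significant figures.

0.750 µV

Full-scale range = 0.0918 V − (-0.0065 V) = 0.0983 V.
6.02 N + 1.76 ≥ 101.5 gives N ≥ 16.568, so the minimum integer is 17.
LSB = 0.0983 V / 2^17 = 0.750 µV.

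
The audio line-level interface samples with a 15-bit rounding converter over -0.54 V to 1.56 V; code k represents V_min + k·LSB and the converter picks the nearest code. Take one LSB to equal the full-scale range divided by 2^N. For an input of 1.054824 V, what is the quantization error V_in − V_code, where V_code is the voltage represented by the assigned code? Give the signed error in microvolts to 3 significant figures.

The full-scale span is 1.56 − (-0.54) = 2.1 V. LSB = 2.1 V / 2^15 ≈ 64.09 µV.
(V_in − V_min)/LSB = (1.054824 − (-0.54)) × 32768/2.1 = 24885.3299 → nearest code k = 24885.
V_code = -0.54 + (24885/32768) × 2.1 = 1.0548028564 V.
Error = V_in − V_code = 1.054824 − (1.0548028564) = +21.1 µV.

+21.1 µV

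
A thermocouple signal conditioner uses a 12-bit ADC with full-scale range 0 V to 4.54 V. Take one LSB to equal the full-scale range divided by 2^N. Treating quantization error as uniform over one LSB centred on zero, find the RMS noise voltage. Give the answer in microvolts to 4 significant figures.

320.0 µV

V_FS = 4.54 V.
LSB = 4.54 V / 2^12 = 1.10840 mV.
For a uniform distribution on [−LSB/2, +LSB/2], V_rms = LSB/√12 = 1.10840 mV/3.4641 = 320.0 µV.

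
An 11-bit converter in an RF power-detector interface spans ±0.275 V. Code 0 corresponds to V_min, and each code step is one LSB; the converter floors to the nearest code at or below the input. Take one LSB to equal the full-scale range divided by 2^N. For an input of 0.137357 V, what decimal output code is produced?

1535

Full-scale range = 0.275 V − (-0.275 V) = 0.55 V. LSB = 0.55 V / 2^11 ≈ 268.6 µV.
code = ⌊(V_in − V_min)/LSB⌋ = ⌊(V_in − V_min) × 2^11 / range⌋
     = ⌊(0.137357 − (-0.275)) × 2048 / 0.55⌋ = ⌊0.412357 × 2048/0.55⌋
     = ⌊1535.468⌋ = 1535.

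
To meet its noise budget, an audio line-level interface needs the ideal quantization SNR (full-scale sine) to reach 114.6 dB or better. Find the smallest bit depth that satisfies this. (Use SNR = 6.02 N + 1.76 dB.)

N ≥ (114.6 − 1.76)/6.02 = 18.744 → N_min = 19.

19 bits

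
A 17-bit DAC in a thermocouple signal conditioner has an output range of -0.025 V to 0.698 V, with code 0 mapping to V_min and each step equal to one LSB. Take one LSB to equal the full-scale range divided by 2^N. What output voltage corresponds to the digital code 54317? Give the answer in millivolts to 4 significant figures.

Span: 0.698 V − (-0.025 V) = 0.723 V. LSB = 0.723 V / 2^17.
Output = V_min + (54317/131072) × range = -0.025 + 0.414406 × 0.723 V
      = -0.025 V + 0.299615 V = 0.274615 V.

274.6 mV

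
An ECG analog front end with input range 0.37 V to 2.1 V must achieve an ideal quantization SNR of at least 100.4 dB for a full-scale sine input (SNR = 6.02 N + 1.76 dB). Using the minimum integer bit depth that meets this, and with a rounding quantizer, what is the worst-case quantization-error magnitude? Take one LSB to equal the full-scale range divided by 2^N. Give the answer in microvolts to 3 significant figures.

6.60 µV

The full-scale span is 2.1 − (0.37) = 1.73 V.
N ≥ (100.4 − 1.76)/6.02 = 16.385 → N_min = 17.
Step size = 1.73/131072 V = 13.199 µV.
Max error for round-to-nearest is LSB/2 = 6.60 µV.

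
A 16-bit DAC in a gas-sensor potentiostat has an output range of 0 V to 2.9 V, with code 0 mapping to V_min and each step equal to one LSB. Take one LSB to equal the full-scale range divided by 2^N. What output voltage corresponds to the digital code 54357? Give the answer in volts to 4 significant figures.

2.405 V

Range is 2.9 V. LSB = 2.9 V / 2^16.
V_out = 0 + 54357 × (2.9/65536) V
      = 0 V + 2.40532 V = 2.40532 V.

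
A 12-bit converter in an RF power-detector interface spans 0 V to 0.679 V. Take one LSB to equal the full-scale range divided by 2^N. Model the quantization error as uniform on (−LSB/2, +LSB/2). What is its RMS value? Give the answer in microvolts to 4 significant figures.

Range is 0.679 V.
LSB = 0.679 V / 2^12 = 165.771 µV.
σ_q = LSB/√12 = 165.771 µV/3.4641 = 47.85 µV.

47.85 µV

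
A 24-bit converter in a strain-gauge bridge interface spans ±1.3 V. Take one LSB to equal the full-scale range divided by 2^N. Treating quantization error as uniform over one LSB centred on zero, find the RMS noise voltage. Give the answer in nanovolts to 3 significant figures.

44.7 nV

Full-scale range = 1.3 V − (-1.3 V) = 2.6 V.
One LSB is 2.6 V / 16777216 = 154.97 nV.
For a uniform distribution on [−LSB/2, +LSB/2], V_rms = LSB/√12 = 154.97 nV/3.4641 = 44.7 nV.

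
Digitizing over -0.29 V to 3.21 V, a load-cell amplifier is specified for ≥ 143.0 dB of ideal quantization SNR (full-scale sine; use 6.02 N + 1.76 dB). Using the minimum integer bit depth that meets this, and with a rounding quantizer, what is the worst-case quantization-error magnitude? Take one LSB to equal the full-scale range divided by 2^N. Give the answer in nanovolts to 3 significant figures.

104 nV

Full-scale range = 3.21 V − (-0.29 V) = 3.5 V.
6.02 N + 1.76 ≥ 143.0 gives N ≥ 23.462, so the minimum integer is 24.
Step size = 3.5/16777216 V = 208.62 nV.
|e|_max = LSB/2 = 104 nV.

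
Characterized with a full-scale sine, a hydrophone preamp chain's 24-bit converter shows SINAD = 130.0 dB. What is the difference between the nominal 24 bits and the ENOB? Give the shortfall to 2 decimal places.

N_eff = (130.0 − 1.76)/6.02 = 21.3023 bits.
Lost resolution: 24 − 21.3023 = 2.6977 bits.

2.70 bits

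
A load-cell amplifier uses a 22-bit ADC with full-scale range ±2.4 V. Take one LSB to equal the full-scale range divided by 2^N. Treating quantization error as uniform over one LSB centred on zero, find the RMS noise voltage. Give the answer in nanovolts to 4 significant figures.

Full-scale range = 2.4 V − (-2.4 V) = 4.8 V.
Step size = 4.8/4194304 V = 1.14441 µV.
σ_q = LSB/√12 = 1.14441 µV/3.4641 = 330.4 nV.

330.4 nV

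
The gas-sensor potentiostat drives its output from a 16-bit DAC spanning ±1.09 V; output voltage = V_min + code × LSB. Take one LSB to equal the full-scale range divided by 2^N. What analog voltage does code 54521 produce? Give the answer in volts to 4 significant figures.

0.7236 V

Span: 1.09 V − (-1.09 V) = 2.18 V. LSB = 2.18 V / 2^16.
V_out = -1.09 + 54521 × (2.18/65536) V
      = -1.09 V + 1.81360 V = 0.723595 V.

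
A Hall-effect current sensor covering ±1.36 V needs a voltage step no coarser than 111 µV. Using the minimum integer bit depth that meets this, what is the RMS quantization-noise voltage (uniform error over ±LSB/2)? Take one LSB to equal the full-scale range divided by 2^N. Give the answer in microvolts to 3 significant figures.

Span: 1.36 V − (-1.36 V) = 2.72 V.
Required number of levels: 2.72/111 µV = 24505; smallest N with 2^N ≥ that is 15.
Step size = 2.72/32768 V = 83.008 µV.
RMS noise = LSB/√12 = 24.0 µV.

24.0 µV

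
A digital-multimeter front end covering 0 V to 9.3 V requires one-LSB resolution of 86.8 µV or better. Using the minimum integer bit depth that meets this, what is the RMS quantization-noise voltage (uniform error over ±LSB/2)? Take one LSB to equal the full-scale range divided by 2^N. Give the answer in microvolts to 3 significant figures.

Range is 9.3 V.
Need 2^N ≥ 9.3 V / 86.8 µV = 107100 → N_min = 17.
LSB = 9.3 V / 2^17 = 70.953 µV.
σ_q = LSB/√12 = 70.953 µV/3.4641 = 20.5 µV.

20.5 µV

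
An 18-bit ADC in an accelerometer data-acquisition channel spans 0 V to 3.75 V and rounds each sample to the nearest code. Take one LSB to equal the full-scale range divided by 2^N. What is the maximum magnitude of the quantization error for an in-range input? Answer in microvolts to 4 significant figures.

7.153 µV

Range is 3.75 V.
Step size = 3.75/262144 V = 14.3051 µV.
A rounding quantizer has |error| ≤ LSB/2 = 7.153 µV.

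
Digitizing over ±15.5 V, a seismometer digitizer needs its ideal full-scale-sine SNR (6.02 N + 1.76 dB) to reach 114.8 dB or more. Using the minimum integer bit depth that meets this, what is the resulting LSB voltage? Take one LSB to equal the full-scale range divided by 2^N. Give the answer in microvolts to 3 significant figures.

Range = 15.5 − (-15.5) = 31 V.
N ≥ (114.8 − 1.76)/6.02 = 18.777 → N_min = 19.
LSB = 31 V ÷ 2^19 = 31/524288 V = 59.1 µV.

59.1 µV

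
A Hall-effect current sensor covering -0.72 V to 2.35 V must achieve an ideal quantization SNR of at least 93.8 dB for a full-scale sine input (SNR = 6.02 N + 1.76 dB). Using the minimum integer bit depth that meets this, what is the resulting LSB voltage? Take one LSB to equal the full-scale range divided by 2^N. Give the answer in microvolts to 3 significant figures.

46.8 µV

The full-scale span is 2.35 − (-0.72) = 3.07 V.
Required N = ⌈(93.8 − 1.76)/6.02⌉ = ⌈15.289⌉ = 16.
One LSB is 3.07 V / 65536 = 46.8 µV.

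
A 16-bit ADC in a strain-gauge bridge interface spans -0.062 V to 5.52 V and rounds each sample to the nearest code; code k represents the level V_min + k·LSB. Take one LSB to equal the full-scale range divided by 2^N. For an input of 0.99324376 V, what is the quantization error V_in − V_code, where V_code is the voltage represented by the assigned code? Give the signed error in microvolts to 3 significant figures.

The full-scale span is 5.52 − (-0.062) = 5.582 V. LSB = 5.582 V / 2^16 ≈ 85.17 µV.
(0.99324376 − (-0.062)) / LSB = 1.05524376 × 65536/5.582 = 12389.1894. Nearest integer: k = 12389.
V_code = -0.062 + (12389/65536) × 5.582 = 0.99322763062 V.
e = 0.99324376 − (0.99322763062) = +16.1 µV.

+16.1 µV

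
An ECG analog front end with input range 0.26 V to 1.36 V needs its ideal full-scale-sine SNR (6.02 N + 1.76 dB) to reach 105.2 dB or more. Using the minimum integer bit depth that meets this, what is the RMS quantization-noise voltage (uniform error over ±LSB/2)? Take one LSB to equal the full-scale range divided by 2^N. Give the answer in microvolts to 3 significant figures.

1.21 µV

Range = 1.36 − (0.26) = 1.1 V.
N ≥ (105.2 − 1.76)/6.02 = 17.183 → N_min = 18.
LSB = 1.1 V ÷ 2^18 = 1.1/262144 V = 4.1962 µV.
σ_q = LSB/√12 = 4.1962 µV/3.4641 = 1.21 µV.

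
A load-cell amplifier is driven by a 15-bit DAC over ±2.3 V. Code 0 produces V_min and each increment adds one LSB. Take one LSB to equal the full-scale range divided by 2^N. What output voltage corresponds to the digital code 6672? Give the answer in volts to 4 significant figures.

The full-scale span is 2.3 − (-2.3) = 4.6 V. LSB = 4.6 V / 2^15.
V_out = -2.3 + 6672 × (4.6/32768) V
      = -2.3 V + 0.936621 V = -1.36338 V.

-1.363 V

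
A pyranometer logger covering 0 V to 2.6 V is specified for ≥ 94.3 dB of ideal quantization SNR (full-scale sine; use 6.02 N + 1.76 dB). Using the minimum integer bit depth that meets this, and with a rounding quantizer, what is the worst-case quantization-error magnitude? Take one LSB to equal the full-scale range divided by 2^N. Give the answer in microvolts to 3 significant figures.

Span = 2.6 V.
N ≥ (94.3 − 1.76)/6.02 = 15.372 → N_min = 16.
Step size = 2.6/65536 V = 39.673 µV.
Max error for round-to-nearest is LSB/2 = 19.8 µV.

19.8 µV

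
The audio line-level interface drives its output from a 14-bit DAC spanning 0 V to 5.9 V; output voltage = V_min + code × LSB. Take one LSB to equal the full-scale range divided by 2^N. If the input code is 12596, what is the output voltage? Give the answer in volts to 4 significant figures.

V_FS = 5.9 V. LSB = 5.9 V / 2^14.
V_out = 0 + 12596 × (5.9/16384) V
      = 0 V + 4.53591 V = 4.53591 V.

4.536 V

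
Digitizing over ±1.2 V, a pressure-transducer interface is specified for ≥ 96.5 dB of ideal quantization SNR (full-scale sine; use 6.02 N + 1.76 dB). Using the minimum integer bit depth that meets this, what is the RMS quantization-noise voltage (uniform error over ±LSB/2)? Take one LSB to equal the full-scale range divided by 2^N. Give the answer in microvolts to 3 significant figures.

The full-scale span is 1.2 − (-1.2) = 2.4 V.
Solving 6.02 N ≥ 96.5 − 1.76: N ≥ 15.738. Round up → N = 16.
One LSB is 2.4 V / 65536 = 36.621 µV.
RMS noise = LSB/√12 = 10.6 µV.

10.6 µV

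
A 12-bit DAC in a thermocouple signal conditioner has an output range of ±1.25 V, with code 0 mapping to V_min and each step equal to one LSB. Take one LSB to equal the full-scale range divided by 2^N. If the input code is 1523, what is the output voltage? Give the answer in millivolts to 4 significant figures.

Span: 1.25 V − (-1.25 V) = 2.5 V. LSB = 2.5 V / 2^12.
Output = V_min + (1523/4096) × range = -1.25 + 0.371826 × 2.5 V
      = -1.25 V + 0.929565 V = -0.320435 V.

-320.4 mV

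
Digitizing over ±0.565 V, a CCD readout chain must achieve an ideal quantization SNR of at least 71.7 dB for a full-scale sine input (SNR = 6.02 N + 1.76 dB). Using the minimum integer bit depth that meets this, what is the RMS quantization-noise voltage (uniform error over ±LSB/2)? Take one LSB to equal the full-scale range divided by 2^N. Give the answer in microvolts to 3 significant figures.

79.6 µV

Range = 0.565 − (-0.565) = 1.13 V.
Required N = ⌈(71.7 − 1.76)/6.02⌉ = ⌈11.618⌉ = 12.
One LSB is 1.13 V / 4096 = 275.88 µV.
V_rms = LSB/√12 = 79.6 µV.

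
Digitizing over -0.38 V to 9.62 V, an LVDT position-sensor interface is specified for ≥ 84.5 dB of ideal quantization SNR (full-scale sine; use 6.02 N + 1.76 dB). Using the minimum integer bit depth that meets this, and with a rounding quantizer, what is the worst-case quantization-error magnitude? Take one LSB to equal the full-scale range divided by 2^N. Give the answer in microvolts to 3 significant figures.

The full-scale span is 9.62 − (-0.38) = 10 V.
6.02 N + 1.76 ≥ 84.5 gives N ≥ 13.744, so the minimum integer is 14.
One LSB is 10 V / 16384 = 0.61035 mV.
Max error for round-to-nearest is LSB/2 = 305 µV.

305 µV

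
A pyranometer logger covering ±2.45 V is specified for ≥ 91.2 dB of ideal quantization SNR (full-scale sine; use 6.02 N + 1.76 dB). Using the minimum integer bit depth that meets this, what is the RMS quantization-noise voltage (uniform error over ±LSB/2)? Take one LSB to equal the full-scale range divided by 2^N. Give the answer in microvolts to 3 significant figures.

Span: 2.45 V − (-2.45 V) = 4.9 V.
N ≥ (91.2 − 1.76)/6.02 = 14.857 → N_min = 15.
One LSB is 4.9 V / 32768 = 149.54 µV.
RMS noise = LSB/√12 = 43.2 µV.

43.2 µV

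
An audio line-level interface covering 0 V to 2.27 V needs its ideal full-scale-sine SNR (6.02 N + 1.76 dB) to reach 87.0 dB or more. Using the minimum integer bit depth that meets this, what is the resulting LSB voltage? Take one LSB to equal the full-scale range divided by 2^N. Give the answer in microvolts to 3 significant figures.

69.3 µV

Full-scale range = 2.27 V.
Solving 6.02 N ≥ 87.0 − 1.76: N ≥ 14.159. Round up → N = 15.
LSB = 2.27 V ÷ 2^15 = 2.27/32768 V = 69.3 µV.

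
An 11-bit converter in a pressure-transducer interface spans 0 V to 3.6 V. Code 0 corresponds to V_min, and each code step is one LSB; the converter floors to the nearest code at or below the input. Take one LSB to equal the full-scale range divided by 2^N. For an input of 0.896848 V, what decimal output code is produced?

Span = 3.6 V. LSB = 3.6 V / 2^11 ≈ 1.758 mV.
V_in − V_min = 0.896848 − (0) = 0.896848 V.
Divide by LSB: 0.896848 × 2048/3.6 = 510.2069.
Truncating gives code 510.

510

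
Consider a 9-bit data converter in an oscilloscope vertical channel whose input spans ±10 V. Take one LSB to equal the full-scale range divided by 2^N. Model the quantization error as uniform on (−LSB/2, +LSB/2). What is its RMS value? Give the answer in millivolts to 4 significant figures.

Span: 10 V − (-10 V) = 20 V.
Step size = 20/512 V = 39.0625 mV.
For a uniform distribution on [−LSB/2, +LSB/2], V_rms = LSB/√12 = 39.0625 mV/3.4641 = 11.28 mV.

11.28 mV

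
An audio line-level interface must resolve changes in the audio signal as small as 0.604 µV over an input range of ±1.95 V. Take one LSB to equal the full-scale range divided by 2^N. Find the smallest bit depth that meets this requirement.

The full-scale span is 1.95 − (-1.95) = 3.9 V.
3.9 V / 0.604 µV = 6.457e6. Since 2^22 = 4194304 and 2^23 = 8388608, N = 23.

23 bits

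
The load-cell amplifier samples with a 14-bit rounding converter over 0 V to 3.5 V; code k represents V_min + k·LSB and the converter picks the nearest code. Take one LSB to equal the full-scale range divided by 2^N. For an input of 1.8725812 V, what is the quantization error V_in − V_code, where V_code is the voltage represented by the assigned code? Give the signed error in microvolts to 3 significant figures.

Span = 3.5 V. LSB = 3.5 V / 2^14 ≈ 213.6 µV.
(1.8725812 − (0)) / LSB = 1.8725812 × 16384/3.5 = 8765.8201. Nearest integer: k = 8766.
V_code = V_min + k × range/2^14 = 0 + 8766 × 3.5/16384 = 1.8726196289 V.
V_in − V_code = 1.8725812 − (1.8726196289) = −38.4 µV.

−38.4 µV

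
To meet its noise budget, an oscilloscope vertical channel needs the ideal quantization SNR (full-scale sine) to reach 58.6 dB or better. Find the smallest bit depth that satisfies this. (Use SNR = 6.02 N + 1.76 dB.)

Required N = ⌈(58.6 − 1.76)/6.02⌉ = ⌈9.442⌉ = 10.

10 bits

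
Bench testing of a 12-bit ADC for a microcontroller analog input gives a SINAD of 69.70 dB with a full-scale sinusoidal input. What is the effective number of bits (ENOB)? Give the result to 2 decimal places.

ENOB = (69.70 − 1.76)/6.02 = 11.2857 bits.

11.29 bits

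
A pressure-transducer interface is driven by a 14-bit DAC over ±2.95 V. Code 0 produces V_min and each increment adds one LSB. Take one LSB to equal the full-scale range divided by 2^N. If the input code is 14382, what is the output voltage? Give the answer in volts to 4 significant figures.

Full-scale range = 2.95 V − (-2.95 V) = 5.9 V. LSB = 5.9 V / 2^14.
V_out = -2.95 + 14382 × (5.9/16384) V
      = -2.95 + 5.17906 = 2.22906 V.

2.229 V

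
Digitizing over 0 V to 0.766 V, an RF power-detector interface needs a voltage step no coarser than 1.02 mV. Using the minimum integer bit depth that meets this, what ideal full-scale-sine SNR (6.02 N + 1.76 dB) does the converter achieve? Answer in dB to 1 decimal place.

62.0 dB

V_FS = 0.766 V.
Required number of levels: 0.766/1.02 mV = 750.98; smallest N with 2^N ≥ that is 10.
SNR = 6.02 × 10 + 1.76 = 61.96 dB.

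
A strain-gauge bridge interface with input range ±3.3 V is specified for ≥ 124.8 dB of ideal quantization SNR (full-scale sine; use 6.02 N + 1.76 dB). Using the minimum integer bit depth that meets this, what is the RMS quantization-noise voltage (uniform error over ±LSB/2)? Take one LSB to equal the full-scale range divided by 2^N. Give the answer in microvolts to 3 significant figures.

Range = 3.3 − (-3.3) = 6.6 V.
Solving 6.02 N ≥ 124.8 − 1.76: N ≥ 20.439. Round up → N = 21.
One LSB is 6.6 V / 2097152 = 3.1471 µV.
σ_q = LSB/√12 = 3.1471 µV/3.4641 = 0.908 µV.

0.908 µV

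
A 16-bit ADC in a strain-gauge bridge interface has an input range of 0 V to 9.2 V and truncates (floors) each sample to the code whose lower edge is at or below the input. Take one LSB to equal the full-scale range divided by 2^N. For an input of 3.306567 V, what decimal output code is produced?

Range is 9.2 V. LSB = 9.2 V / 2^16 ≈ 140.4 µV.
code = ⌊(V_in − V_min)/LSB⌋ = ⌊(V_in − V_min) × 2^16 / range⌋
     = ⌊(3.306567 − (0)) × 65536 / 9.2⌋ = ⌊3.306567 × 65536/9.2⌋
     = ⌊23554.258⌋ = 23554.

23554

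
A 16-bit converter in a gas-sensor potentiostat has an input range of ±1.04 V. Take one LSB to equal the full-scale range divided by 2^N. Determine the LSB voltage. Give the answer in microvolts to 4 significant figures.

Full-scale range = 1.04 V − (-1.04 V) = 2.08 V.
There are 2^16 = 65536 steps.
One LSB is 2.08 V / 65536 = 31.74 µV.

31.74 µV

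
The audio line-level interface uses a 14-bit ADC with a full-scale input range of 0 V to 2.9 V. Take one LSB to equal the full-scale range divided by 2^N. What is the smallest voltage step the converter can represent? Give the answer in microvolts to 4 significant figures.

177.0 µV

Full-scale range = 2.9 V.
There are 2^14 = 16384 steps.
LSB = 2.9 V / 2^14 = 177.0 µV.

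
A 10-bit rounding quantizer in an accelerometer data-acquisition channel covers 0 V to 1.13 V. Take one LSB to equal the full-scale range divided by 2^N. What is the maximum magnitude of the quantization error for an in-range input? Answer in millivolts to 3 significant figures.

0.552 mV

Span = 1.13 V.
LSB = 1.13 V ÷ 2^10 = 1.13/1024 V = 1.1035 mV.
Worst-case error for round-to-nearest is half an LSB: 0.552 mV.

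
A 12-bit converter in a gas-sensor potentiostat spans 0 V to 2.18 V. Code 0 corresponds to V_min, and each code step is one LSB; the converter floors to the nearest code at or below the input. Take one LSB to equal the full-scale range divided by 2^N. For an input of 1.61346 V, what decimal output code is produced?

Span = 2.18 V. LSB = 2.18 V / 2^12 ≈ 0.5322 mV.
code = ⌊(V_in − V_min)/LSB⌋ = ⌊(V_in − V_min) × 2^12 / range⌋
     = ⌊(1.61346 − (0)) × 4096 / 2.18⌋ = ⌊1.61346 × 4096/2.18⌋
     = ⌊3031.529⌋ = 3031.

3031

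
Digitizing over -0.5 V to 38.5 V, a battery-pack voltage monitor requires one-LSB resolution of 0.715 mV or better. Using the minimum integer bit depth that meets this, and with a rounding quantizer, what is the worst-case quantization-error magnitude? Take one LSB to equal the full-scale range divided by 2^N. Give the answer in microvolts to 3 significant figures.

298 µV

Range = 38.5 − (-0.5) = 39 V.
Need 2^N ≥ 39 V / 0.715 mV = 54550 → N_min = 16.
One LSB is 39 V / 65536 = 0.59509 mV.
|e|_max = LSB/2 = 298 µV.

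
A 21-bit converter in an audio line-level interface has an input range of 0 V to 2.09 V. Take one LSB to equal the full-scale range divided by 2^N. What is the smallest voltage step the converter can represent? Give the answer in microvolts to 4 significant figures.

0.9966 µV

Span = 2.09 V.
Number of codes = 2^21 = 2097152.
LSB = 2.09 V ÷ 2^21 = 2.09/2097152 V = 0.9966 µV.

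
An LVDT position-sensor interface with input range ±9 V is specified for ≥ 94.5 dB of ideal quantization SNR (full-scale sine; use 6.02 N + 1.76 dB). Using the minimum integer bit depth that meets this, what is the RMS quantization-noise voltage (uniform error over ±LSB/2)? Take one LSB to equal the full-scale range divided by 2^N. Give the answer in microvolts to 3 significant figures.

The full-scale span is 9 − (-9) = 18 V.
Required N = ⌈(94.5 − 1.76)/6.02⌉ = ⌈15.405⌉ = 16.
LSB = 18 V ÷ 2^16 = 18/65536 V = 274.66 µV.
V_rms = LSB/√12 = 79.3 µV.

79.3 µV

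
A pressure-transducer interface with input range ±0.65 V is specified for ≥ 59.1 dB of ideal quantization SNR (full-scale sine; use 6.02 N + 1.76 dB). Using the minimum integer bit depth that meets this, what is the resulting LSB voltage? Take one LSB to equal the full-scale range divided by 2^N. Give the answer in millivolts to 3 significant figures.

Span: 0.65 V − (-0.65 V) = 1.3 V.
Solving 6.02 N ≥ 59.1 − 1.76: N ≥ 9.525. Round up → N = 10.
Step size = 1.3/1024 V = 1.27 mV.

1.27 mV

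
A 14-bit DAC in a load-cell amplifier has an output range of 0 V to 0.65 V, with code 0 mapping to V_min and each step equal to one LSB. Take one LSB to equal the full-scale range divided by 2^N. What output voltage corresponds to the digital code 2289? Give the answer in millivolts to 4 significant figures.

V_FS = 0.65 V. LSB = 0.65 V / 2^14.
V_out = 0 + 2289 × (0.65/16384) V
      = 0 + 0.0908112 = 0.0908112 V.

90.81 mV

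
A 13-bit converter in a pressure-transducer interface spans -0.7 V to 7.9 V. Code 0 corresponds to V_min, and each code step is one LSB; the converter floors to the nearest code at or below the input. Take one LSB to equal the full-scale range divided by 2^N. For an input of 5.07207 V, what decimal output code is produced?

The full-scale span is 7.9 − (-0.7) = 8.6 V. LSB = 8.6 V / 2^13 ≈ 1.050 mV.
V_in − V_min = 5.07207 − (-0.7) = 5.77207 V.
Divide by LSB: 5.77207 × 8192/8.6 = 5498.2323.
Truncating gives code 5498.

5498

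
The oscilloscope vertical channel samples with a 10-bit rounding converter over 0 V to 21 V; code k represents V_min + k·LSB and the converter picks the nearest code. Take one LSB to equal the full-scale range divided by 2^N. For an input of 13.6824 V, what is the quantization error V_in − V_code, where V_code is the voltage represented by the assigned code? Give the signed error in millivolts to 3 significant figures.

Full-scale range = 21 V. LSB = 21 V / 2^10 ≈ 20.51 mV.
Position in LSBs: (13.6824 − (0)) × 1024/21 = 667.1799; rounding gives k = 667.
Reconstructed level: 0 + 667 × 21/1024 V = 13.67871094 V.
V_in − V_code = 13.6824 − (13.67871094) = +3.69 mV.

+3.69 mV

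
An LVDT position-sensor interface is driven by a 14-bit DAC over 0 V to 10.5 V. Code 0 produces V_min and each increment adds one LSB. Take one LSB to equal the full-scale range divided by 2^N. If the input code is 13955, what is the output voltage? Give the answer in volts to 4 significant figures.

8.943 V

V_FS = 10.5 V. LSB = 10.5 V / 2^14.
V_out = V_min + code × LSB = 0 V + 13955 × 10.5 V / 16384
      = 0 + 8.94333 = 8.94333 V.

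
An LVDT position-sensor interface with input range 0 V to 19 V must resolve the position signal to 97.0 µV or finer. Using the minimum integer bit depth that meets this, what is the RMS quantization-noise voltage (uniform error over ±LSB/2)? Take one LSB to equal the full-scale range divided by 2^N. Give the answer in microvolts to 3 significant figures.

V_FS = 19 V.
Levels needed ≥ 19/97.0 µV = 195900. 2^18 = 262144 suffices, so N_min = 18.
One LSB is 19 V / 262144 = 72.479 µV.
σ_q = LSB/√12 = 72.479 µV/3.4641 = 20.9 µV.

20.9 µV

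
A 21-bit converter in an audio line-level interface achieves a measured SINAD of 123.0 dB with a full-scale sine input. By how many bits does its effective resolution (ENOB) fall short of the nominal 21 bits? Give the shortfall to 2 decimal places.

ENOB = (SINAD − 1.76)/6.02 = (123.0 − 1.76)/6.02 = 20.1395 bits.
21 − 20.1395 = 0.86 bits below nominal.

0.86 bits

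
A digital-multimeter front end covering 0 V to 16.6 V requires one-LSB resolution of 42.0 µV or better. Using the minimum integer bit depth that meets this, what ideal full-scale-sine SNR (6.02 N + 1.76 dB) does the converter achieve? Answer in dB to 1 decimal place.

Full-scale range = 16.6 V.
16.6 V / 42.0 µV = 395200. Since 2^18 = 262144 and 2^19 = 524288, N = 19.
Ideal SNR at N = 19: 6.02·19 + 1.76 = 116.1 dB.

116.1 dB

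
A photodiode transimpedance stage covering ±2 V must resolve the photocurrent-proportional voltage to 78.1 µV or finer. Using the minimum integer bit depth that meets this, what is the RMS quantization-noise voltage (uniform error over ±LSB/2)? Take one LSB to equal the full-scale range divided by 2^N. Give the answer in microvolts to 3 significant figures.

17.6 µV

Range = 2 − (-2) = 4 V.
4 V / 78.1 µV = 51220. Since 2^15 = 32768 and 2^16 = 65536, N = 16.
One LSB is 4 V / 65536 = 61.035 µV.
RMS noise = LSB/√12 = 17.6 µV.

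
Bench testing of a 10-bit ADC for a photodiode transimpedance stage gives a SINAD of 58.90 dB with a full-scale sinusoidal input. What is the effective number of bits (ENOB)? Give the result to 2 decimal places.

ENOB = (58.90 − 1.76)/6.02 = 9.4917 bits.

9.49 bits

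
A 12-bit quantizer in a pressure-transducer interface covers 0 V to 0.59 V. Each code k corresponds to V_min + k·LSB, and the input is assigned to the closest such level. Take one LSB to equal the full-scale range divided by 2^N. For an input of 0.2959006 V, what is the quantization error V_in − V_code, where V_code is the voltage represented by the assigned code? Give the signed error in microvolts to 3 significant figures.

Span = 0.59 V. LSB = 0.59 V / 2^12 ≈ 144.0 µV.
(V_in − V_min)/LSB = (0.2959006 − (0)) × 4096/0.59 = 2054.2523 → nearest code k = 2054.
Reconstructed level: 0 + 2054 × 0.59/4096 V = 0.2958642578 V.
e = 0.2959006 − (0.2958642578) = +36.3 µV.

+36.3 µV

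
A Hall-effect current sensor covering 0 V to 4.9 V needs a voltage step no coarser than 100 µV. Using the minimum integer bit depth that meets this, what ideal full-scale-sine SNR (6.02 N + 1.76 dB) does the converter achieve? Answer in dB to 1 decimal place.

98.1 dB

Span = 4.9 V.
Levels needed ≥ 4.9/100 µV = 49000. 2^16 = 65536 suffices, so N_min = 16.
6.02(16) + 1.76 = 98.08 dB.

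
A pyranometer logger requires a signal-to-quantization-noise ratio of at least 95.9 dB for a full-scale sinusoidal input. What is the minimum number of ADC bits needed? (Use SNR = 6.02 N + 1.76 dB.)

6.02 N + 1.76 ≥ 95.9 gives N ≥ 15.638, so the minimum integer is 16.

16 bits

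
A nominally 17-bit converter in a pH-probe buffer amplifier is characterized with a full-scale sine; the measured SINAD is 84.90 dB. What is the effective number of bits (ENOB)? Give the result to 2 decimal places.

13.81 bits

Inverting SNR = 6.02 N + 1.76: N_eff = (84.90 − 1.76)/6.02 = 13.8106.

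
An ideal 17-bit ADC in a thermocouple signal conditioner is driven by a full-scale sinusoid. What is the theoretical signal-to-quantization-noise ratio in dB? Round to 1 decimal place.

6.02(17) + 1.76 = 102.34 + 1.76 = 104.10 dB.

104.1 dB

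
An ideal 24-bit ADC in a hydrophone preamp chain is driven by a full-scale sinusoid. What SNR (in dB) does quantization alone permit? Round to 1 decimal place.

SNR = 6.02·24 + 1.76 = 146.24 dB.

146.2 dB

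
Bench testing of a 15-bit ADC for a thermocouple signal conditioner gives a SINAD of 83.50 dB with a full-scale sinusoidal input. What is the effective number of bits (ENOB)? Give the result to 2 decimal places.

Inverting SNR = 6.02 N + 1.76: N_eff = (83.50 − 1.76)/6.02 = 13.5781.

13.58 bits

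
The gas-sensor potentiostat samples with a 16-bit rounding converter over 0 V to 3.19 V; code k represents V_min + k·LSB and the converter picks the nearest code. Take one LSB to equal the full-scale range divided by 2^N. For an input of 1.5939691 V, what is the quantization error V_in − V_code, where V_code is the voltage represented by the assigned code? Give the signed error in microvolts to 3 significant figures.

Range is 3.19 V. LSB = 3.19 V / 2^16 ≈ 48.68 µV.
(1.5939691 − (0)) / LSB = 1.5939691 × 65536/3.19 = 32746.8210. Nearest integer: k = 32747.
V_code = 0 + (32747/65536) × 3.19 = 1.5939778137 V.
e = 1.5939691 − (1.5939778137) = −8.71 µV.

−8.71 µV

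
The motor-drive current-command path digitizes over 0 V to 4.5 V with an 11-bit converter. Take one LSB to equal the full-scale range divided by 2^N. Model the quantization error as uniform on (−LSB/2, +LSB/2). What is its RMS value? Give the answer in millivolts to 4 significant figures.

0.6343 mV

Range is 4.5 V.
One LSB is 4.5 V / 2048 = 2.19727 mV.
σ_q = LSB/√12 = 2.19727 mV/3.4641 = 0.6343 mV.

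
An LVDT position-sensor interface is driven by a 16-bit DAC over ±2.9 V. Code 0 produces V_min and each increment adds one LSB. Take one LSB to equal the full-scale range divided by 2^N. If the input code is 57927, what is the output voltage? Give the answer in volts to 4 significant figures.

The full-scale span is 2.9 − (-2.9) = 5.8 V. LSB = 5.8 V / 2^16.
V_out = -2.9 + 57927 × (5.8/65536) V
      = -2.9 V + 5.12660 V = 2.22660 V.

2.227 V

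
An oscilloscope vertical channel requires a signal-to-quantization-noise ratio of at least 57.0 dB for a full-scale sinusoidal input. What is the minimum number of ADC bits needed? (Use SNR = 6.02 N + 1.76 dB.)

10 bits

6.02 N + 1.76 ≥ 57.0 gives N ≥ 9.176, so the minimum integer is 10.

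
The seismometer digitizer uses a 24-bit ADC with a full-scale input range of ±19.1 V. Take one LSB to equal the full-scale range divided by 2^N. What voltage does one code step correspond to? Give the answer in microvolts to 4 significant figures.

2.277 µV

Span: 19.1 V − (-19.1 V) = 38.2 V.
There are 2^24 = 16777216 steps.
LSB = 38.2 V / 2^24 = 2.277 µV.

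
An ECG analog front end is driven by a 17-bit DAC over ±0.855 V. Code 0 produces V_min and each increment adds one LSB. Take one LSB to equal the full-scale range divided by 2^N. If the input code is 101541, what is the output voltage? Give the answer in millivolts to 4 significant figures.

The full-scale span is 0.855 − (-0.855) = 1.71 V. LSB = 1.71 V / 2^17.
V_out = -0.855 + 101541 × (1.71/131072) V
      = -0.855 V + 1.32473 V = 0.469731 V.

469.7 mV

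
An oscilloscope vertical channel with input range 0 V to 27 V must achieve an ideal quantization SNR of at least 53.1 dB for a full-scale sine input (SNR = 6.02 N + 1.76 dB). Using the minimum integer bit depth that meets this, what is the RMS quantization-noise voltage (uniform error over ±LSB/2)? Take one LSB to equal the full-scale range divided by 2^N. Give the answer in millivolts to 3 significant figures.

15.2 mV

Span = 27 V.
N ≥ (53.1 − 1.76)/6.02 = 8.528 → N_min = 9.
Step size = 27/512 V = 52.734 mV.
RMS noise = LSB/√12 = 15.2 mV.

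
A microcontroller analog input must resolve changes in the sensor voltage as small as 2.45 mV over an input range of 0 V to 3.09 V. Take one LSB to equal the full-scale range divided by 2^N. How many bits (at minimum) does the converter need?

11 bits

Range is 3.09 V.
3.09 V / 2.45 mV = 1261. Since 2^10 = 1024 and 2^11 = 2048, N = 11.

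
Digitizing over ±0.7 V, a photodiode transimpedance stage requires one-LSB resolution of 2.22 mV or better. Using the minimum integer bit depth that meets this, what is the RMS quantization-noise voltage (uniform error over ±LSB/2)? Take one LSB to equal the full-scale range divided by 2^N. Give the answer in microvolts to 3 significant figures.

Span: 0.7 V − (-0.7 V) = 1.4 V.
1.4 V / 2.22 mV = 630.6. Since 2^9 = 512 and 2^10 = 1024, N = 10.
LSB = 1.4 V ÷ 2^10 = 1.4/1024 V = 1.3672 mV.
σ_q = LSB/√12 = 1.3672 mV/3.4641 = 395 µV.

395 µV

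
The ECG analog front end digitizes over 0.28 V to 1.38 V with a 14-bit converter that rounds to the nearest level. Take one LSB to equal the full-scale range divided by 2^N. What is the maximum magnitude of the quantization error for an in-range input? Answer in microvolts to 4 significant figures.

33.57 µV

Span: 1.38 V − (0.28 V) = 1.1 V.
LSB = 1.1 V / 2^14 = 67.1387 µV.
Worst-case error for round-to-nearest is half an LSB: 33.57 µV.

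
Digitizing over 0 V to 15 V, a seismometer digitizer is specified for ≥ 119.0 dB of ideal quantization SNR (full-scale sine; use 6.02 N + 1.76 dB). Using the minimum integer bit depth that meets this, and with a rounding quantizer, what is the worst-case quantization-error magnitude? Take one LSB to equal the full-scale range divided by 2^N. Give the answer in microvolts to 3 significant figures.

V_FS = 15 V.
Required N = ⌈(119.0 − 1.76)/6.02⌉ = ⌈19.475⌉ = 20.
One LSB is 15 V / 1048576 = 14.305 µV.
|e|_max = LSB/2 = 7.15 µV.

7.15 µV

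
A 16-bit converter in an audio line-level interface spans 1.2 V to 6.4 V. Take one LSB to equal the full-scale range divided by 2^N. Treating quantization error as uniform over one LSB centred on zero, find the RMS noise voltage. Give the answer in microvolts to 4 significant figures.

22.91 µV

Span: 6.4 V − (1.2 V) = 5.2 V.
Step size = 5.2/65536 V = 79.3457 µV.
V_rms = LSB/√12 = 79.3457 µV / √12 = 22.91 µV.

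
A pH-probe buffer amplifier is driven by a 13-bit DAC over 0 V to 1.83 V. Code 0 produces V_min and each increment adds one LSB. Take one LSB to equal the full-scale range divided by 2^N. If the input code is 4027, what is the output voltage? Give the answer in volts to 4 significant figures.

Range is 1.83 V. LSB = 1.83 V / 2^13.
V_out = 0 + 4027 × (1.83/8192) V
      = 0 + 0.899586 = 0.899586 V.

0.8996 V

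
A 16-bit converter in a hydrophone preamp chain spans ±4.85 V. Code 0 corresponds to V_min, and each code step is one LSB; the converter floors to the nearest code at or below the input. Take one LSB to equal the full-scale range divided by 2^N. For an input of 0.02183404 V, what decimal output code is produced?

Span: 4.85 V − (-4.85 V) = 9.7 V. LSB = 9.7 V / 2^16 ≈ 148.0 µV.
code = ⌊(V_in − V_min)/LSB⌋ = ⌊(V_in − V_min) × 2^16 / range⌋
     = ⌊(0.02183404 − (-4.85)) × 65536 / 9.7⌋ = ⌊4.87183404 × 65536/9.7⌋
     = ⌊32915.517⌋ = 32915.

32915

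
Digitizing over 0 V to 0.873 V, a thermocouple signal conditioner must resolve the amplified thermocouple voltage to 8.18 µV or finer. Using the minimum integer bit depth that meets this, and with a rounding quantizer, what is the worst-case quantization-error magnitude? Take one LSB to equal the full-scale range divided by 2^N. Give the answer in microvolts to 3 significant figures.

3.33 µV

V_FS = 0.873 V.
Levels needed ≥ 0.873/8.18 µV = 106700. 2^17 = 131072 suffices, so N_min = 17.
One LSB is 0.873 V / 131072 = 6.6605 µV.
Max error for round-to-nearest is LSB/2 = 3.33 µV.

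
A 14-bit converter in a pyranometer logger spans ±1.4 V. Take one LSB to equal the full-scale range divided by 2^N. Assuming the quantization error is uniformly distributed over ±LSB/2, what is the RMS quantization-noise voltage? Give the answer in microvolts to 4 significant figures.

49.33 µV

Full-scale range = 1.4 V − (-1.4 V) = 2.8 V.
One LSB is 2.8 V / 16384 = 170.898 µV.
For a uniform distribution on [−LSB/2, +LSB/2], V_rms = LSB/√12 = 170.898 µV/3.4641 = 49.33 µV.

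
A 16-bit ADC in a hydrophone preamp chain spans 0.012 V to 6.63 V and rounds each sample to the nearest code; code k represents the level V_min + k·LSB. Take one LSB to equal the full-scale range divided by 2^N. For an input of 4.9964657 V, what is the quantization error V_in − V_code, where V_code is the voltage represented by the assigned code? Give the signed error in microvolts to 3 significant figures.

Span: 6.63 V − (0.012 V) = 6.618 V. LSB = 6.618 V / 2^16 ≈ 101.0 µV.
(V_in − V_min)/LSB = (4.9964657 − (0.012)) × 65536/6.618 = 49359.6168 → nearest code k = 49360.
V_code = 0.012 + (49360/65536) × 6.618 = 4.9965043945 V.
V_in − V_code = 4.9964657 − (4.9965043945) = −38.7 µV.

−38.7 µV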